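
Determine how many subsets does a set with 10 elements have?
1,024

Reasoning: Each element can be included or excluded: 2^10 = 1,024.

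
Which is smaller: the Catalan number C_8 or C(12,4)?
C(12,4)

Explanation: C_8 = C(16,8)/(8+1) = 12,870/9 = 1,430; C(12,4) = 495.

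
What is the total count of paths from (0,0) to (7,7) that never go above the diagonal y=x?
429

Explanation: Counted by the Catalan number C_7: C_7 = C(14,7)/(7+1) = 3,432/8 = 429.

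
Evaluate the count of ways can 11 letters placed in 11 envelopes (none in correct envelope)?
14,684,570

Working:
Using D(n) = (n-1)[D(n-1) + D(n-2)]:
D(11) = (11-1) × [D(10) + D(9)]
      = 10 × [1334961 + 133496]
      = 10 × 1468457
      = 14,684,570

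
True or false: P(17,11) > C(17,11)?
True

P(17,11) = 494,010,316,800 and C(17,11) = 12,376; P(n,r) = r! × C(n,r) so P > C whenever r ≥ 2.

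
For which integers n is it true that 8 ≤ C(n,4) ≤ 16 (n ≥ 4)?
6

Explanation: C(5,4)=5; C(6,4)=15; C(7,4)=35. So valid n = 6.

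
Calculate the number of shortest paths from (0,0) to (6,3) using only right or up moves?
84

Explanation: Choose 6 rights from 9 moves: C(9,6) = 84.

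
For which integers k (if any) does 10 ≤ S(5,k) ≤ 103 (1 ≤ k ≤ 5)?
2, 3, 4
S(5,1)=1; S(5,2)=15; S(5,3)=25; S(5,4)=10; S(5,5)=1. So valid k = 2, 3, 4.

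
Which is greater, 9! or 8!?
9!

Explanation: 9!=362,880, 8!=40,320. 9! > 8!.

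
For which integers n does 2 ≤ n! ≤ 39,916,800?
2, 3, 4, 5, 6, 7, 8, 9, 10, 11

Working:
n! is strictly increasing; 2! = 2 and 11! = 39,916,800, so valid n = 2, 3, 4, 5, 6, 7, 8, 9, 10, 11.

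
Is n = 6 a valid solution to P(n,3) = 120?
Yes
P(6,3) = 6·5·4 = 120, which equals 120.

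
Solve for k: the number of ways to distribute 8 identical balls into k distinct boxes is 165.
Stars and bars: the count is C(8+k−1, k−1), increasing in k. k=2: C(9,1) = 9, k=3: C(10,2) = 45, k=4: C(11,3) = 165 ✓. So k = 4.
Final answer: 4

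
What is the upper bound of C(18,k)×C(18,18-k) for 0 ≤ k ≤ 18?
2,363,904,400

Explanation: C(18,k)·C(18,18-k) = C(18,k)², maximised at the centre k = 9: C(18,9)² = 2,363,904,400.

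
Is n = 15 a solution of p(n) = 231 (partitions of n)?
No

Solution: Pentagonal recurrence p(n) = p(n−1) + p(n−2) − p(n−5) − p(n−7) + …: p(15) = p(14) + p(13) − p(10) − p(8) + p(3) + p(0) = 135 + 101 − 42 − 22 + 3 + 1 = 176, which does not equal 231.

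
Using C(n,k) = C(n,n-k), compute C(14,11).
C(14,11) = C(14,3) = 364.

Answer: 364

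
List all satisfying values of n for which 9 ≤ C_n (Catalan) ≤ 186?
4, 5, 6

Working:
C_3=5; C_4=14; C_5=42; C_6=132; C_7=429. So valid n = 4, 5, 6.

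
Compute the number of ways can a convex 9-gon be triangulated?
Using the Catalan number formula: C_n = C(2n, n) / (n+1)
C_7 = C(14, 7) / (7+1)
     = 3432 / 8
     = 429
Final answer: 429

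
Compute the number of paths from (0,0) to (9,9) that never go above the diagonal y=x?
Counted by the Catalan number C_9: C_9 = C(18,9)/(9+1) = 48,620/10 = 4,862.
Final answer: 4,862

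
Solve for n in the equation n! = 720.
6

Explanation: n! is strictly increasing. 4! = 24, 5! = 120, 6! = 720 ✓. So n = 6.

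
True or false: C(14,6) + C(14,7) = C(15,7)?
True

Reasoning: Pascal's identity C(n,k) + C(n,k+1) = C(n+1,k+1): 3,003 + 3,432 = 6,435 = C(15,7).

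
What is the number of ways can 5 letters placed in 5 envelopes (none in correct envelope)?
44

Explanation: Using D(n) = (n-1)[D(n-1) + D(n-2)]:
D(5) = (5-1) × [D(4) + D(3)]
      = 4 × [9 + 2]
      = 4 × 11
      = 44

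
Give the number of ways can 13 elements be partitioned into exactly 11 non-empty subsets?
2,431

Working:
This equals S(13,11), the Stirling number of the 2nd kind.
Using the Stirling recurrence: S(n,k) = k·S(n-1,k) + S(n-1,k-1)
S(13,11) = 11·S(12,11) + S(12,10)
         = 11·66 + 1705
         = 726 + 1705
         = 2,431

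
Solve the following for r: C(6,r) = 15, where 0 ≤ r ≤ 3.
2
C(6,r) is increasing for 0 ≤ r ≤ 3. Stepping up (C(6,r+1) = C(6,r)·(6−r)/(r+1)): C(6,1) = 6, C(6,2) = 15 ✓. So r = 2.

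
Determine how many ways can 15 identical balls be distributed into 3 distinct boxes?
C(15+3-1, 3-1) = C(17, 2) = 136.

Answer: 136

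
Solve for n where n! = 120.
5
n! is strictly increasing. 3! = 6, 4! = 24, 5! = 120 ✓. So n = 5.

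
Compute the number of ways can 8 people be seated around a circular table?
Circular arrangements: (8-1)! = 5,040.

Answer: 5,040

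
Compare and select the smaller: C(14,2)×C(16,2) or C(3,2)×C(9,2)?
C(14,2)×C(16,2)=10,920, C(3,2)×C(9,2)=108.

Answer: C(3,2)×C(9,2)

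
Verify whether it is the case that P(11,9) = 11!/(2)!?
Permutation formula P(n,k) = n!/(n-k)!: 11!/2! = 39,916,800/2 = 19,958,400 = P(11,9). The statement holds.

Answer: True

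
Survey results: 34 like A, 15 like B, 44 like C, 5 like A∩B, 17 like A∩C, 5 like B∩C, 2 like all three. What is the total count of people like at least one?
68

|A∪B∪C| = 34+15+44-5-17-5+2 = 68.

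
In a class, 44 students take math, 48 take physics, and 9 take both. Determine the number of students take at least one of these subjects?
83

|A∪B| = |A|+|B|-|A∩B| = 44+48-9 = 83.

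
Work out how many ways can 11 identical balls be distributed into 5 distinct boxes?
1,365

C(11+5-1, 5-1) = C(15, 4) = 1,365.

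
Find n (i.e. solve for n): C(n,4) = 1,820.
C(n,4) = n(n−1)(n−2)(n−3)/4! is increasing in n, and n(n−1)(n−2)(n−3) = 4!·1,820 = 43,680 ≈ (n−1.5)^4 gives n ≈ 16.0. Check: C(14,4) = 1,001, C(15,4) = 1,365, C(16,4) = 1,820 ✓. So n = 16.
Final answer: 16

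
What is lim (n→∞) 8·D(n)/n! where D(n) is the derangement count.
8/e

Explanation: D(n)/n! → 1/e, so 8·D(n)/n! → 8/e.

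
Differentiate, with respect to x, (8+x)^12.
12(8+x)^11

Working:
Using the power rule: d/dx (8+x)^12 = 12(8+x)^{11}.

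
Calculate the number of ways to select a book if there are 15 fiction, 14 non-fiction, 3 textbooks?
32

Solution: By the addition principle: 15 + 14 + 3 = 32.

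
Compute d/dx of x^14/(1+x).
(14x^13(1+x) - x^14)/(1+x)²
Quotient rule: [14x^{13}(1+x) - x^14]/(1+x)².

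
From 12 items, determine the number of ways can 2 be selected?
66
C(12,2) = 12! / (2! × (12-2)!)
         = 12! / (2! × 10!)
         = 66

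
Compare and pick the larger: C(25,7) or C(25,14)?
C(25,14)

Reasoning: C(25,7)=480,700, C(25,14)=4,457,400.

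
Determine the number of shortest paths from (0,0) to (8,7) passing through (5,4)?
To (5,4): C(9,5)=126. From there: C(6,3)=20. Total: 2,520.

Answer: 2,520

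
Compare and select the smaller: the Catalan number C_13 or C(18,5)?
C(18,5)
C_13 = C(26,13)/(13+1) = 10,400,600/14 = 742,900; C(18,5) = 8,568.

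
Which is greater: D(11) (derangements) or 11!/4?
D(11) = (11-1)·[D(10) + D(9)] = 10·[1,334,961 + 133,496] = 14,684,570; 11!/4 = 39,916,800/4 = 9,979,200.
Final answer: D(11)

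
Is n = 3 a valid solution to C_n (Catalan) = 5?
Yes

Reasoning: C_3 = C(6,3)/(3+1) = 20/4 = 5, which equals 5.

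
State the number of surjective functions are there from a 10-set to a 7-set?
29,635,200

Solution: Onto functions = 7! × S(10,7)
First compute S(10,7) via recurrence:
Using the Stirling recurrence: S(n,k) = k·S(n-1,k) + S(n-1,k-1)
S(10,7) = 7·S(9,7) + S(9,6)
         = 7·462 + 2646
         = 3234 + 2646
         = 5,880
Then: 5040 × 5880 = 29,635,200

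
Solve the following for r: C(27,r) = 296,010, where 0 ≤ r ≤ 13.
6

Explanation: C(27,r) is increasing for 0 ≤ r ≤ 13. Stepping up (C(27,r+1) = C(27,r)·(27−r)/(r+1)): C(27,1) = 27, C(27,2) = 351, C(27,3) = 2,925, C(27,4) = 17,550, C(27,5) = 80,730, C(27,6) = 296,010 ✓. So r = 6.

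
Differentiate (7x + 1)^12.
84(7x + 1)^11

Working:
Chain rule: 12(7x+1)^{11} × 7 = 84(7x+1)^{11}.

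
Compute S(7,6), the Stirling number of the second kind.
21

Solution: Using the Stirling recurrence: S(n,k) = k·S(n-1,k) + S(n-1,k-1)
S(7,6) = 6·S(6,6) + S(6,5)
         = 6·1 + 15
         = 6 + 15
         = 21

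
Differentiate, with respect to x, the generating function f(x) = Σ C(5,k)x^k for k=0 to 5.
Term-by-term differentiation gives Σ k·C(5,k)x^{k-1} for k=1 to 5.

Answer: Σ k·C(5,k)x^(k-1) for k=1 to 5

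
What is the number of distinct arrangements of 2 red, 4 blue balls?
Multinomial: 6!/(2! × 4!) = 15.

Answer: 15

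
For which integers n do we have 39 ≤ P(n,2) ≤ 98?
P(6,2)=30; P(7,2)=42; P(8,2)=56; P(9,2)=72; P(10,2)=90; P(11,2)=110. So valid n = 7, 8, 9, 10.
Final answer: 7, 8, 9, 10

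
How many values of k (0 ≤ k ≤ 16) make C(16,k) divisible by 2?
Checking C(16,k) mod 2 for k = 0..16: divisible at k = 1, 2, 3, 4, 5, 6, 7, 8, 9, 10, 11, 12, 13, 14, 15. That's 15 values.
Final answer: 15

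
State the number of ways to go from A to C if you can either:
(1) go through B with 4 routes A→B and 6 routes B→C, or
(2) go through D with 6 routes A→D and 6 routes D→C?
60

Explanation: Route via B: 4×6=24. Route via D: 6×6=36. Total: 60.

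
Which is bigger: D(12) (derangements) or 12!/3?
D(12)

D(12) = (12-1)·[D(11) + D(10)] = 11·[14,684,570 + 1,334,961] = 176,214,841; 12!/3 = 479,001,600/3 = 159,667,200.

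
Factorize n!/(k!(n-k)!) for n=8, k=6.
C(8,6) = 28
This is the binomial coefficient C(8,6) = 28.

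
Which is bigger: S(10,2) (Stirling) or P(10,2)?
S(10,2)

S(10,2) = 2·S(9,2) + S(9,1) = 2·255 + 1 = 511; P(10,2) = 90.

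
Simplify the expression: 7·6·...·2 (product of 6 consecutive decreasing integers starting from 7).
This is P(7,6) = 7!/(1)! = 5,040.

Answer: 5,040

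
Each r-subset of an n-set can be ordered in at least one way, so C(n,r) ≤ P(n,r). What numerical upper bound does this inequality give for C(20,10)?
670,442,572,800

Explanation: P(20,10) = 20·19·18·17·16·15·14·13·12·11 = 670,442,572,800, so C(20,10) ≤ 670,442,572,800. (The bound is loose by a factor of 10! = 3,628,800: C(20,10) = 670,442,572,800/3,628,800 = 184,756.)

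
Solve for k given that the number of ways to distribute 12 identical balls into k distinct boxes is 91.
Stars and bars: the count is C(12+k−1, k−1), increasing in k. k=2: C(13,1) = 13, k=3: C(14,2) = 91 ✓. So k = 3.

Answer: 3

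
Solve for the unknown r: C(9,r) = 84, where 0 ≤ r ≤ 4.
3

Working:
C(9,r) is increasing for 0 ≤ r ≤ 4. Stepping up (C(9,r+1) = C(9,r)·(9−r)/(r+1)): C(9,1) = 9, C(9,2) = 36, C(9,3) = 84 ✓. So r = 3.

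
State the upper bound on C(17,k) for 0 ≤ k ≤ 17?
24,310

Working:
Maximum at k = 8 or k = 9: C(17,8) = 24,310.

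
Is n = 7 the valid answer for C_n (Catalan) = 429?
Yes

Working:
C_7 = C(14,7)/(7+1) = 3,432/8 = 429, which equals 429.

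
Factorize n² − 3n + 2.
(n − 1)(n − 2)

Reasoning: Seek roots whose sum is 3 and product is 2: (1, 2). So n² − 3n + 2 = (n − 1)(n − 2).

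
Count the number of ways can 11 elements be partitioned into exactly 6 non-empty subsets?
179,487

Reasoning: This equals S(11,6), the Stirling number of the 2nd kind.
Using the Stirling recurrence: S(n,k) = k·S(n-1,k) + S(n-1,k-1)
S(11,6) = 6·S(10,6) + S(10,5)
         = 6·22827 + 42525
         = 136962 + 42525
         = 179,487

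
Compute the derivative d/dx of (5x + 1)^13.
65(5x + 1)^12
Chain rule: 13(5x+1)^{12} × 5 = 65(5x+1)^{12}.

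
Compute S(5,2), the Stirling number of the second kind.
15

Solution: Using the Stirling recurrence: S(n,k) = k·S(n-1,k) + S(n-1,k-1)
S(5,2) = 2·S(4,2) + S(4,1)
         = 2·7 + 1
         = 14 + 1
         = 15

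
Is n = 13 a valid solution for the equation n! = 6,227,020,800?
Yes

Working:
13! = 13·12! = 13·479,001,600 = 6,227,020,800, which equals 6,227,020,800.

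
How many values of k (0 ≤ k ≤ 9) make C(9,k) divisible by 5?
Checking C(9,k) mod 5 for k = 0..9: none are divisible by 5. Count = 0.

Answer: 0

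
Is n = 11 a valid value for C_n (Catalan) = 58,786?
C_11 = C(22,11)/(11+1) = 705,432/12 = 58,786, which equals 58,786.
Final answer: Yes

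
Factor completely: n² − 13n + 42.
(n − 6)(n − 7)

Reasoning: Seek roots whose sum is 13 and product is 42: (6, 7). So n² − 13n + 42 = (n − 6)(n − 7).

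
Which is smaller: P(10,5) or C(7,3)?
C(7,3)

Reasoning: P(10,5)=30,240, C(7,3)=35.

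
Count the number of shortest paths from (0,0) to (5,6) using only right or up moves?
462

Solution: Choose 5 rights from 11 moves: C(11,5) = 462.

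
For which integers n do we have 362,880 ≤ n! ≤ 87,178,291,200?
9, 10, 11, 12, 13, 14

Solution: n! is strictly increasing; 9! = 362,880 and 14! = 87,178,291,200, so valid n = 9, 10, 11, 12, 13, 14.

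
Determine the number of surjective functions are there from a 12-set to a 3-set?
519,156

Solution: Onto functions = 3! × S(12,3)
First compute S(12,3) via recurrence:
Using the Stirling recurrence: S(n,k) = k·S(n-1,k) + S(n-1,k-1)
S(12,3) = 3·S(11,3) + S(11,2)
         = 3·28501 + 1023
         = 85503 + 1023
         = 86,526
Then: 6 × 86526 = 519,156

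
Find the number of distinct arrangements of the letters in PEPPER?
60

Reasoning: Word has 6 letters (P=3, E=2, R=1). Arrangements: 6!/Π(k!) = 60.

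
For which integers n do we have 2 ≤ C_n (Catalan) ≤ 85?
2, 3, 4, 5

Reasoning: C_1=1; C_2=2; C_3=5; C_4=14; C_5=42; C_6=132. So valid n = 2, 3, 4, 5.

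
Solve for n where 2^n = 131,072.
17

Solution: 131,072 = 1,024 × 128 = 2^10 × 2^7 = 2^17, so n = 17.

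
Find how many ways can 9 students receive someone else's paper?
Using D(n) = (n-1)[D(n-1) + D(n-2)]:
D(9) = (9-1) × [D(8) + D(7)]
      = 8 × [14833 + 1854]
      = 8 × 16687
      = 133,496

Answer: 133,496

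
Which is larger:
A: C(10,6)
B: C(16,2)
A

Working:
A=C(10,6)=210, B=C(16,2)=120.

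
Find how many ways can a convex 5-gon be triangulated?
5

Using the Catalan number formula: C_n = C(2n, n) / (n+1)
C_3 = C(6, 3) / (3+1)
     = 20 / 4
     = 5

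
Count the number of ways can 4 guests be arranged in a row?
24
Arrangements of 4 distinct objects: 4! = 24.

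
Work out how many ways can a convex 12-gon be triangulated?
Using the Catalan number formula: C_n = C(2n, n) / (n+1)
C_10 = C(20, 10) / (10+1)
     = 184756 / 11
     = 16,796

Answer: 16,796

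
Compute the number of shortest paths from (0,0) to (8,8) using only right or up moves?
12,870

Choose 8 rights from 16 moves: C(16,8) = 12,870.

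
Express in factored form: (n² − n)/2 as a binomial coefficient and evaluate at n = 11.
C(n,2); C(11,2) = 55
(n² − n)/2 = n(n−1)/2 = C(n,2). At n = 11: C(11,2) = 55.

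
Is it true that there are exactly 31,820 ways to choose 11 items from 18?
False

C(18,11) = 31,824 ≠ 31820.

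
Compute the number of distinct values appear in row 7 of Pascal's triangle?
4

Working:
Row 7 has entries C(7,0)..C(7,7); by symmetry C(7,k)=C(7,7-k), giving 4 distinct values.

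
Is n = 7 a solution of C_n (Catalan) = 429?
Yes

Explanation: C_7 = C(14,7)/(7+1) = 3,432/8 = 429, which equals 429.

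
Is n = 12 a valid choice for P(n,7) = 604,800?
No

Solution: P(12,7) = 12·11·10·9·8·7·6 = 3,991,680, which does not equal 604,800.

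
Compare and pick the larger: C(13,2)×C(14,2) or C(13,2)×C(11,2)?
C(13,2)×C(14,2)

C(13,2)×C(14,2)=7,098, C(13,2)×C(11,2)=4,290.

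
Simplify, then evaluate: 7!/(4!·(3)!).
35

Working:
This is C(7,4) = 35.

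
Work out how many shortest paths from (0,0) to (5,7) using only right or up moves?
792
Choose 5 rights from 12 moves: C(12,5) = 792.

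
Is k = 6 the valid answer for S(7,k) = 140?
No

Solution: S(7,6) = 6·S(6,6) + S(6,5) = 6·1 + 15 = 21, which does not equal 140.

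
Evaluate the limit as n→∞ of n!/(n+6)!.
n!/(n+6)! = 1/[(n+1)(n+2)···(n+6)] → 0 as n → ∞.
Final answer: 0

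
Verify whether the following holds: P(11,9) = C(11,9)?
False

P(11,9) = 19,958,400 but C(11,9) = 55; they differ by a factor of 9! = 362880, so the statement does not hold.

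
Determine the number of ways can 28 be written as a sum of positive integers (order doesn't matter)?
Pentagonal recurrence p(n) = p(n−1) + p(n−2) − p(n−5) − p(n−7) + …: p(28) = p(27) + p(26) − p(23) − p(21) + p(16) + p(13) − p(6) − p(2) = 3,010 + 2,436 − 1,255 − 792 + 231 + 101 − 11 − 2 = 3,718.

Answer: 3,718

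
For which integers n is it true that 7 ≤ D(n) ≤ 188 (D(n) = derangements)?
4, 5

Using D(n) = (n−1)[D(n−1) + D(n−2)] with D(1)=0, D(2)=1: D(3)=2; D(4)=9; D(5)=44; D(6)=265. So valid n = 4, 5.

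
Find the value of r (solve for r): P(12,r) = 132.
2

Reasoning: P(12,r) = 12·11·…·(12−r+1), a product of r factors. Multiplying down from 12: 12 = 12; 12·11 = 132 ✓ (2 factors). So r = 2.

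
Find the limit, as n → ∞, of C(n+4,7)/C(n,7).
1

Both numerator and denominator grow as n^7/7! for large n, so the ratio → 1.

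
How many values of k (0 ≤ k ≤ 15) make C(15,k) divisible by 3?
10

Explanation: Checking C(15,k) mod 3 for k = 0..15: divisible at k = 1, 2, 4, 5, 7, 8, 10, 11, 13, 14. That's 10 values.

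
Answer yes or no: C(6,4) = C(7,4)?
No

Reasoning: LHS = C(6,4) = 15; RHS = C(7,4) = 35. 15 ≠ 35, so the statement does not hold.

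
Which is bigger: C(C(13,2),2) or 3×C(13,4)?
C(C(13,2),2)

Solution: C(C(13,2),2)=3,003, 3×C(13,4)=2,145.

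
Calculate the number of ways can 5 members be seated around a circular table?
24

Circular arrangements: (5-1)! = 24.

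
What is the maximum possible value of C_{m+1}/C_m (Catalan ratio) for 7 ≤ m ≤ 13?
18/5

Explanation: C_{m+1}/C_m = 2(2m+1)/(m+2), which increases with m. Maximum at m = 13: 2·27/15 = 18/5.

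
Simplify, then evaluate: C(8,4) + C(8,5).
By Pascal's identity: C(9,5) = 126.
Final answer: 126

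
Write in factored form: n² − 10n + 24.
Seek roots whose sum is 10 and product is 24: (4, 6). So n² − 10n + 24 = (n − 4)(n − 6).
Final answer: (n − 4)(n − 6)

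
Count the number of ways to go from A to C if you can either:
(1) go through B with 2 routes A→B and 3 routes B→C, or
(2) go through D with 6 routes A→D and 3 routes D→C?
24

Reasoning: Route via B: 2×3=6. Route via D: 6×3=18. Total: 24.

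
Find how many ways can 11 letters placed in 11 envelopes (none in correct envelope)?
14,684,570
Using D(n) = (n-1)[D(n-1) + D(n-2)]:
D(11) = (11-1) × [D(10) + D(9)]
      = 10 × [1334961 + 133496]
      = 10 × 1468457
      = 14,684,570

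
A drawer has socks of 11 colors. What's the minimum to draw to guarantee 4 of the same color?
34
Worst case: 3 of each = 33. One more: 34.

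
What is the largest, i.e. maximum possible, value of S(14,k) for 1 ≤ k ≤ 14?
Row S(14,k) for k = 1..14 (via S(n,k) = k·S(n−1,k) + S(n−1,k−1)): 1, 8,191, 788,970, 10,391,745, 40,075,035, 63,436,373, 49,329,280, 20,912,320, 5,135,130, 752,752, 66,066, 3,367, 91, 1. The row is unimodal; maximum at k = 6: 63,436,373.

Answer: 63,436,373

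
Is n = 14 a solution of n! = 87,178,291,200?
Yes

Explanation: 14! = 14·13! = 14·6,227,020,800 = 87,178,291,200, which equals 87,178,291,200.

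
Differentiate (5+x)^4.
4(5+x)^3
Using the power rule: d/dx (5+x)^4 = 4(5+x)^{3}.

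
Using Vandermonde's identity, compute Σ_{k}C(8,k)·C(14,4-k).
= C(8+14,4) = C(22,4) = 7,315.
Final answer: 7,315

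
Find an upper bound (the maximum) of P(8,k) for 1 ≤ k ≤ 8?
40,320
P(8,k) increases in k, so maximum at k = 8: 8! = 40,320.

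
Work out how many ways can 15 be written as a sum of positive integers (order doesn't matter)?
176

Working:
Pentagonal recurrence p(n) = p(n−1) + p(n−2) − p(n−5) − p(n−7) + …: p(15) = p(14) + p(13) − p(10) − p(8) + p(3) + p(0) = 135 + 101 − 42 − 22 + 3 + 1 = 176.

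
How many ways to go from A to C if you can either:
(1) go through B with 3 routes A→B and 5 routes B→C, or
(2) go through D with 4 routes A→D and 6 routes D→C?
39

Reasoning: Route via B: 3×5=15. Route via D: 4×6=24. Total: 39.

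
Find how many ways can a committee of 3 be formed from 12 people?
C(12,3) = 12! / (3! × (12-3)!)
         = 12! / (3! × 9!)
         = 220
Final answer: 220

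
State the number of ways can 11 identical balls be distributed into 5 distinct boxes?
1,365

Solution: C(11+5-1, 5-1) = C(15, 4) = 1,365.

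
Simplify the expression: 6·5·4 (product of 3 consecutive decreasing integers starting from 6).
120

Working:
This is P(6,3) = 6!/(3)! = 120.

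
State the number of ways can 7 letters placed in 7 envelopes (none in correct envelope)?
1,854

Working:
Using D(n) = (n-1)[D(n-1) + D(n-2)]:
D(7) = (7-1) × [D(6) + D(5)]
      = 6 × [265 + 44]
      = 6 × 309
      = 1,854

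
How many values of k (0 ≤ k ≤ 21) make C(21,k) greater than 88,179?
Row 21 is unimodal and symmetric about k=21/2. C(21,6)=54,264 ≤ 88,179; C(21,7)=116,280 > 88,179; by symmetry C(21,k) > 88,179 for k = 7..14. That's 14 - 7 + 1 = 8 values.

Answer: 8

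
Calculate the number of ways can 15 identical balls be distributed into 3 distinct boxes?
136
C(15+3-1, 3-1) = C(17, 2) = 136.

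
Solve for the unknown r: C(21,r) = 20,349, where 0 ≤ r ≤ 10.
5
C(21,r) is increasing for 0 ≤ r ≤ 10. Stepping up (C(21,r+1) = C(21,r)·(21−r)/(r+1)): C(21,1) = 21, C(21,2) = 210, C(21,3) = 1,330, C(21,4) = 5,985, C(21,5) = 20,349 ✓. So r = 5.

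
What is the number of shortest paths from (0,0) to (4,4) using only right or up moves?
70

Choose 4 rights from 8 moves: C(8,4) = 70.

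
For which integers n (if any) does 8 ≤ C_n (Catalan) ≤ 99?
4, 5

C_3=5; C_4=14; C_5=42; C_6=132. So valid n = 4, 5.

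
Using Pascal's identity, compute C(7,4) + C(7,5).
56

Working:
C(7,4) + C(7,5) = C(8,5) = 56.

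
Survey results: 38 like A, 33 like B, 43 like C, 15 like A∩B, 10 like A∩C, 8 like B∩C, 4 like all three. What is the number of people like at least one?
85

Solution: |A∪B∪C| = 38+33+43-15-10-8+4 = 85.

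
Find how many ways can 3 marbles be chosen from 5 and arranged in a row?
P(5,3) = 5!/(5-3)! = 60.

Answer: 60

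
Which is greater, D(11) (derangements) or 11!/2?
11!/2
D(11) = (11-1)·[D(10) + D(9)] = 10·[1,334,961 + 133,496] = 14,684,570; 11!/2 = 39,916,800/2 = 19,958,400.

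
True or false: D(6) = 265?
Derangements of 6 elements: D(6) = (6-1)·[D(5) + D(4)] = 5·[44 + 9] = 265.

Answer: True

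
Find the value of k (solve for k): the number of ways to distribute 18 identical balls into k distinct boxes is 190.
Stars and bars: the count is C(18+k−1, k−1), increasing in k. k=2: C(19,1) = 19, k=3: C(20,2) = 190 ✓. So k = 3.

Answer: 3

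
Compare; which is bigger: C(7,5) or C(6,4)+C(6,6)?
C(7,5)

Explanation: C(7,5)=21; C(6,4)+C(6,6)=15+1=16.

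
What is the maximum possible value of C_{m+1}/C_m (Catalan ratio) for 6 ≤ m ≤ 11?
46/13
C_{m+1}/C_m = 2(2m+1)/(m+2), which increases with m. Maximum at m = 11: 2·23/13 = 46/13.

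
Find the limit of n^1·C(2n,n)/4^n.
∞

Working:
C(2n,n) ~ 4^n/√(πn), so n^1·C(2n,n)/4^n ~ n^(1 − 1/2)/√π → ∞.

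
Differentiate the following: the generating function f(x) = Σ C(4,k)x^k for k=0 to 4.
Σ k·C(4,k)x^(k-1) for k=1 to 4
Term-by-term differentiation gives Σ k·C(4,k)x^{k-1} for k=1 to 4.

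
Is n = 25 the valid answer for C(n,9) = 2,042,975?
C(25,9) = 25·24·23·22·21·20·19·18·17/9! = 741,354,768,000/362,880 = 2,042,975, which equals 2,042,975.
Final answer: Yes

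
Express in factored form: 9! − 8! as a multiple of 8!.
8 × 8! = 322,560

Solution: 9! − 8! = 9·8! − 8! = (9 − 1)·8! = 8 × 8! = 322,560.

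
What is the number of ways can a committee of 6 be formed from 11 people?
462

C(11,6) = 11! / (6! × (11-6)!)
         = 11! / (6! × 5!)
         = 462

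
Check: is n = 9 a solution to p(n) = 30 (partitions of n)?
Yes
Pentagonal recurrence p(n) = p(n−1) + p(n−2) − p(n−5) − p(n−7) + …: p(9) = p(8) + p(7) − p(4) − p(2) = 22 + 15 − 5 − 2 = 30, which equals 30.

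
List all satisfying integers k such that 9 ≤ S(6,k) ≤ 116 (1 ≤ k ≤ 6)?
2, 3, 4, 5

Explanation: S(6,1)=1; S(6,2)=31; S(6,3)=90; S(6,4)=65; S(6,5)=15; S(6,6)=1. So valid k = 2, 3, 4, 5.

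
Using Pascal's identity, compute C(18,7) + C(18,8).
75,582

Working:
C(18,7) + C(18,8) = C(19,8) = 75,582.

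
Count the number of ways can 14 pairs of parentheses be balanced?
2,674,440

Solution: Using the Catalan number formula: C_n = C(2n, n) / (n+1)
C_14 = C(28, 14) / (14+1)
     = 40116600 / 15
     = 2,674,440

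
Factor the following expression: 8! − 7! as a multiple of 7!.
7 × 7! = 35,280

Reasoning: 8! − 7! = 8·7! − 7! = (8 − 1)·7! = 7 × 7! = 35,280.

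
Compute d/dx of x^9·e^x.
(9x^8 + x^9)e^x

Explanation: Product rule: d/dx[x^9]·e^x + x^9·d/dx[e^x] = 9x^{8}e^x + x^9e^x.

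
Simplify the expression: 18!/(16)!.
This equals 18×17 = 306.

Answer: 306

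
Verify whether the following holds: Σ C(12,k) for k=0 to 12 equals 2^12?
True

Reasoning: Binomial theorem: Σ C(12,k) = (1+1)^12 = 2^12 = 4,096; RHS 2^12 = 4,096.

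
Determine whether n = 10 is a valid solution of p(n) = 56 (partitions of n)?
Pentagonal recurrence p(n) = p(n−1) + p(n−2) − p(n−5) − p(n−7) + …: p(10) = p(9) + p(8) − p(5) − p(3) = 30 + 22 − 7 − 3 = 42, which does not equal 56.

Answer: No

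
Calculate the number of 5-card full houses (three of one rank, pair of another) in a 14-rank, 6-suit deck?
54,600

Triple rank: 14. Triple suits: C(6,3)=20. Pair rank: 13. Pair suits: C(6,2)=15. Total: 54,600.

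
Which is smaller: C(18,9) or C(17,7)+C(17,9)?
C(17,7)+C(17,9)

Reasoning: C(18,9)=48,620; C(17,7)+C(17,9)=19,448+24,310=43,758.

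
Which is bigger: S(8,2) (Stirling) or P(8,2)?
S(8,2)

Explanation: S(8,2) = 2·S(7,2) + S(7,1) = 2·63 + 1 = 127; P(8,2) = 56.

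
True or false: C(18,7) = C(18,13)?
False

Solution: C(18,7) = 31,824 but C(18,13) = 8,568; symmetry gives C(18,7) = C(18,11), not C(18,13).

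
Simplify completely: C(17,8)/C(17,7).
C(n,k+1)/C(n,k) = (n−k)/(k+1). Here (17−7)/(7+1) = 10/8 = 5/4.
Final answer: 5/4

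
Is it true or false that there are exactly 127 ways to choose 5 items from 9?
False
C(9,5) = 126 ≠ 127.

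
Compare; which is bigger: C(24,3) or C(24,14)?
C(24,14)

Explanation: C(24,3)=2,024, C(24,14)=1,961,256.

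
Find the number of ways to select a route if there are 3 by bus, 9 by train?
12

Explanation: By the addition principle: 3 + 9 = 12.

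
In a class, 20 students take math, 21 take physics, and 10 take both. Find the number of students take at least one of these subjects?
31

Reasoning: |A∪B| = |A|+|B|-|A∩B| = 20+21-10 = 31.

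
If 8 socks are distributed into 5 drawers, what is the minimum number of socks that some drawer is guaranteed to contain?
2

Explanation: Pigeonhole: ⌈8/5⌉ = 2.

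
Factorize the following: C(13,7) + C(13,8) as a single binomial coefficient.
By Pascal's identity: C(13,7) + C(13,8) = C(14,8) = 3,003.
Final answer: C(14,8)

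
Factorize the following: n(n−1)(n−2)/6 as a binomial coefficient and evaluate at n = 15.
C(n,3); C(15,3) = 455

n(n−1)(n−2)/6 = n!/(3!(n−3)!) = C(n,3). At n = 15: C(15,3) = 455.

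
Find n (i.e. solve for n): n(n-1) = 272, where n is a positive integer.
17

Working:
n² − n − 272 = 0, so n = (1 ± √(1 + 4·272))/2 = (1 ± √1,089)/2 = (1 ± 33)/2, i.e. n = 17 or n = -16. Taking the positive root, n = 17 (check: 17×16 = 272).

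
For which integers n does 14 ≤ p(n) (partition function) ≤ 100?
7, 8, 9, 10, 11, 12
Tabulating p(n) via p(n) = p(n−1) + p(n−2) − p(n−5) − p(n−7) + …: p(6)=11; p(7)=15; p(8)=22; p(9)=30; p(10)=42; p(11)=56; p(12)=77; p(13)=101. So valid n = 7, 8, 9, 10, 11, 12.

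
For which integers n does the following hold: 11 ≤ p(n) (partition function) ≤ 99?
6, 7, 8, 9, 10, 11, 12

Tabulating p(n) via p(n) = p(n−1) + p(n−2) − p(n−5) − p(n−7) + …: p(5)=7; p(6)=11; p(7)=15; p(8)=22; p(9)=30; p(10)=42; p(11)=56; p(12)=77; p(13)=101. So valid n = 6, 7, 8, 9, 10, 11, 12.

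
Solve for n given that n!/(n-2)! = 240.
n!/(n-2)! = n×(n-1), a product of 2 consecutive integers ≈ (n−0.5)^2. 240^(1/2) + 0.5 ≈ 16.0; check n = 16: 16×15 = 240 ✓. So n = 16.

Answer: 16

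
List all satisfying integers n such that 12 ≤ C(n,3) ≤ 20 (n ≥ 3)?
6

Reasoning: C(5,3)=10; C(6,3)=20; C(7,3)=35. So valid n = 6.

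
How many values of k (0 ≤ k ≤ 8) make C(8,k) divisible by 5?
1

Solution: Checking C(8,k) mod 5 for k = 0..8: divisible at k = 4. That's 1 values.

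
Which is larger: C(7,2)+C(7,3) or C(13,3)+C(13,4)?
C(13,3)+C(13,4)

Explanation: First=56, Second=1,001.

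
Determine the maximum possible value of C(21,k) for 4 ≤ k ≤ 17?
C(21,k) is maximised at the centre of the row: C(21,10) = 352,716.
Final answer: 352,716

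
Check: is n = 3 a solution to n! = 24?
No

Reasoning: 3! = 3·2! = 3·2 = 6, which does not equal 24.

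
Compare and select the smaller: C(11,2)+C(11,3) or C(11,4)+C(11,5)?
First=220, Second=792.

Answer: C(11,2)+C(11,3)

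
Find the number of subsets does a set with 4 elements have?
16

Solution: Each element can be included or excluded: 2^4 = 16.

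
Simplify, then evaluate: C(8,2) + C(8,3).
84

Reasoning: By Pascal's identity: C(9,3) = 84.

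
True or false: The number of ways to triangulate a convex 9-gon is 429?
True

Triangulations of a convex 9-gon are counted by the Catalan number C_7: C_7 = C(14,7)/(7+1) = 3,432/8 = 429.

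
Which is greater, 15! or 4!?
15!

Working:
15!=1,307,674,368,000, 4!=24. 15! > 4!.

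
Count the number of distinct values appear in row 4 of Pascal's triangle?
3

Reasoning: Row 4 has entries C(4,0)..C(4,4); by symmetry C(4,k)=C(4,4-k), giving 3 distinct values.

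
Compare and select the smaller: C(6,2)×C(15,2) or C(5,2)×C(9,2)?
C(5,2)×C(9,2)

Explanation: C(6,2)×C(15,2)=1,575, C(5,2)×C(9,2)=360.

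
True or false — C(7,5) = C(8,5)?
False

Explanation: LHS = C(7,5) = 21; RHS = C(8,5) = 56. 21 ≠ 56, so the statement does not hold.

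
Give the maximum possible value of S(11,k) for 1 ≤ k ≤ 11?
246,730

Row S(11,k) for k = 1..11 (via S(n,k) = k·S(n−1,k) + S(n−1,k−1)): 1, 1,023, 28,501, 145,750, 246,730, 179,487, 63,987, 11,880, 1,155, 55, 1. The row is unimodal; maximum at k = 5: 246,730.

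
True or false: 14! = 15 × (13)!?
False

Working:
14! = 14 × 13! = 87,178,291,200, but 15 × 13! = 93,405,312,000.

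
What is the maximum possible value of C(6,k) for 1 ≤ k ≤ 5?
C(6,k) is maximised at the centre of the row: C(6,3) = 20.
Final answer: 20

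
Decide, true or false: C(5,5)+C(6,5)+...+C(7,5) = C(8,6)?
True

Hockey stick identity gives Σ = C(8,6) = 28; RHS C(8,6) = 28.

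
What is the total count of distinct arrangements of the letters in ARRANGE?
1,260

Working:
Word has 7 letters (A=2, R=2, N=1, G=1, E=1). Arrangements: 7!/Π(k!) = 1,260.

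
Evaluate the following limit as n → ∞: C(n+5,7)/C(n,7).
1

Solution: Both numerator and denominator grow as n^7/7! for large n, so the ratio → 1.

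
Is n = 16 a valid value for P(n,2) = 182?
No

Working:
P(16,2) = 16·15 = 240, which does not equal 182.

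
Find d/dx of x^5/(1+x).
(5x^4(1+x) - x^5)/(1+x)²

Working:
Quotient rule: [5x^{4}(1+x) - x^5]/(1+x)².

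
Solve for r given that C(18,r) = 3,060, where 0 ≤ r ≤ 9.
4

C(18,r) is increasing for 0 ≤ r ≤ 9. Stepping up (C(18,r+1) = C(18,r)·(18−r)/(r+1)): C(18,1) = 18, C(18,2) = 153, C(18,3) = 816, C(18,4) = 3,060 ✓. So r = 4.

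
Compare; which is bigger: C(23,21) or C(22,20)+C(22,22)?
C(23,21)

Working:
C(23,21)=253; C(22,20)+C(22,22)=231+1=232.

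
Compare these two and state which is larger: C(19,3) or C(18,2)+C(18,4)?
C(18,2)+C(18,4)
C(19,3)=969; C(18,2)+C(18,4)=153+3,060=3,213.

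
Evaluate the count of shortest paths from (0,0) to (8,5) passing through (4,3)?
525
To (4,3): C(7,4)=35. From there: C(6,4)=15. Total: 525.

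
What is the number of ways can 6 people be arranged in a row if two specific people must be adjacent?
240
Treat pair as unit: (6-1)! arrangements × 2 internal orders = 240.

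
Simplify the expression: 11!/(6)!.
55,440

Working:
This equals 11×10×...×7 = 55,440.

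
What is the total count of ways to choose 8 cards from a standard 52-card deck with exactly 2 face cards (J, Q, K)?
12 face cards and 40 non-face cards: C(12,2) × C(40,6) = 66 × 3,838,380 = 253,333,080.
Final answer: 253,333,080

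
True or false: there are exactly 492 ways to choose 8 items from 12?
False

Working:
C(12,8) = 495 ≠ 492.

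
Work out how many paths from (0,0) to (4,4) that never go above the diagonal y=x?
14

Working:
Counted by the Catalan number C_4: C_4 = C(8,4)/(4+1) = 70/5 = 14.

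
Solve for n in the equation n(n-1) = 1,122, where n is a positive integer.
34

Solution: n² − n − 1,122 = 0, so n = (1 ± √(1 + 4·1,122))/2 = (1 ± √4,489)/2 = (1 ± 67)/2, i.e. n = 34 or n = -33. Taking the positive root, n = 34 (check: 34×33 = 1,122).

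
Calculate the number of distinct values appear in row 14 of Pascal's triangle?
8

Working:
Row 14 has entries C(14,0)..C(14,14); by symmetry C(14,k)=C(14,14-k), giving 8 distinct values.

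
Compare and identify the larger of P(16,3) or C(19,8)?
C(19,8)

Reasoning: P(16,3)=3,360, C(19,8)=75,582.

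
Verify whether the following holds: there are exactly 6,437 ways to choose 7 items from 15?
False

Solution: C(15,7) = 6,435 ≠ 6437.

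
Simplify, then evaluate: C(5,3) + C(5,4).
15

Solution: By Pascal's identity: C(6,4) = 15.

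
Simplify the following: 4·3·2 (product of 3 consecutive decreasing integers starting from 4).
24

Working:
This is P(4,3) = 4!/(1)! = 24.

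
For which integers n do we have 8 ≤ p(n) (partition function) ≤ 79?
Tabulating p(n) via p(n) = p(n−1) + p(n−2) − p(n−5) − p(n−7) + …: p(5)=7; p(6)=11; p(7)=15; p(8)=22; p(9)=30; p(10)=42; p(11)=56; p(12)=77; p(13)=101. So valid n = 6, 7, 8, 9, 10, 11, 12.

Answer: 6, 7, 8, 9, 10, 11, 12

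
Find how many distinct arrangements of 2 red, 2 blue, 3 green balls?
Multinomial: 7!/(2! × 2! × 3!) = 210.

Answer: 210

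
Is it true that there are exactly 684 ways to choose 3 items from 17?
C(17,3) = 680 ≠ 684.
Final answer: False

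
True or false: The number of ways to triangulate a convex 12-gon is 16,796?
True

Solution: Triangulations of a convex 12-gon are counted by the Catalan number C_10: C_10 = C(20,10)/(10+1) = 184,756/11 = 16,796.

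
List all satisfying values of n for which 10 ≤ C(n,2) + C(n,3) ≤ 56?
C(3,2)+C(3,3)=4; C(4,2)+C(4,3)=10; C(5,2)+C(5,3)=20; C(6,2)+C(6,3)=35; C(7,2)+C(7,3)=56; C(8,2)+C(8,3)=84. So valid n = 4, 5, 6, 7.
Final answer: 4, 5, 6, 7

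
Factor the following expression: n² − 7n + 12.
(n − 3)(n − 4)

Explanation: Seek roots whose sum is 7 and product is 12: (3, 4). So n² − 7n + 12 = (n − 3)(n − 4).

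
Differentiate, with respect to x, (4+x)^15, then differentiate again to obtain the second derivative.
First derivative: 15(4+x)^{14}. Second derivative: 15·14·(4+x)^{13} = 210(4+x)^{13}.

Answer: 210(4+x)^13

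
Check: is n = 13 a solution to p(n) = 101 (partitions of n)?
Pentagonal recurrence p(n) = p(n−1) + p(n−2) − p(n−5) − p(n−7) + …: p(13) = p(12) + p(11) − p(8) − p(6) + p(1) = 77 + 56 − 22 − 11 + 1 = 101, which equals 101.

Answer: Yes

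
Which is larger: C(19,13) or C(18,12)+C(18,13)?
Equal

Reasoning: By Pascal's identity: C(19,13) = C(18,12)+C(18,13) = 27,132. Equal.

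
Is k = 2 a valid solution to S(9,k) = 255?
Yes

Solution: S(9,2) = 2·S(8,2) + S(8,1) = 2·127 + 1 = 255, which equals 255.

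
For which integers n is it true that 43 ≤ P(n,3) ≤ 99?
5

Solution: P(4,3)=24; P(5,3)=60; P(6,3)=120. So valid n = 5.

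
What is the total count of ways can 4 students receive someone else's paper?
9

Reasoning: Using D(n) = (n-1)[D(n-1) + D(n-2)]:
D(4) = (4-1) × [D(3) + D(2)]
      = 3 × [2 + 1]
      = 3 × 3
      = 9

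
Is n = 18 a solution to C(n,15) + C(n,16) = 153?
No
C(18,15) + C(18,16) = 816 + 153 = 969, which does not equal 153.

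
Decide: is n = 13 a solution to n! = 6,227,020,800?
Yes

Explanation: 13! = 13·12! = 13·479,001,600 = 6,227,020,800, which equals 6,227,020,800.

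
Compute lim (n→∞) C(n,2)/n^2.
1/2

C(n,2) ≈ n^2/2! for large n. Limit = 1/2! = 1/2.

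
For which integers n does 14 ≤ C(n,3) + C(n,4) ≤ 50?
5, 6

Solution: C(4,3)+C(4,4)=5; C(5,3)+C(5,4)=15; C(6,3)+C(6,4)=35; C(7,3)+C(7,4)=70. So valid n = 5, 6.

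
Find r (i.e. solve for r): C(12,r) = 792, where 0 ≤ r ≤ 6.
5

Reasoning: C(12,r) is increasing for 0 ≤ r ≤ 6. Stepping up (C(12,r+1) = C(12,r)·(12−r)/(r+1)): C(12,1) = 12, C(12,2) = 66, C(12,3) = 220, C(12,4) = 495, C(12,5) = 792 ✓. So r = 5.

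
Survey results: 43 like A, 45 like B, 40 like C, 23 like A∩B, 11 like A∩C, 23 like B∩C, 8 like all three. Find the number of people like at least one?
79

|A∪B∪C| = 43+45+40-23-11-23+8 = 79.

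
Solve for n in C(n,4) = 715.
13

C(n,4) = n(n−1)(n−2)(n−3)/4! is increasing in n, and n(n−1)(n−2)(n−3) = 4!·715 = 17,160 ≈ (n−1.5)^4 gives n ≈ 12.9. Check: C(11,4) = 330, C(12,4) = 495, C(13,4) = 715 ✓. So n = 13.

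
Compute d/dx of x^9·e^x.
(9x^8 + x^9)e^x

Solution: Product rule: d/dx[x^9]·e^x + x^9·d/dx[e^x] = 9x^{8}e^x + x^9e^x.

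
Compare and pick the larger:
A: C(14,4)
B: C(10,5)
A

Reasoning: A=C(14,4)=1,001, B=C(10,5)=252.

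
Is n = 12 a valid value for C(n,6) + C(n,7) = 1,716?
Yes

C(12,6) + C(12,7) = 924 + 792 = 1,716, which equals 1,716.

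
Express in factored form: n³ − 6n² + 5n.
n(n − 1)(n − 5)

Working:
n³ − 6n² + 5n = n(n² − 6n + 5) = n(n − 1)(n − 5).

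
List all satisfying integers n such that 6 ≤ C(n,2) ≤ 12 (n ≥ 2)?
4, 5
C(3,2)=3; C(4,2)=6; C(5,2)=10; C(6,2)=15. So valid n = 4, 5.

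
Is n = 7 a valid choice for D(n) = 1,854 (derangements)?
Yes

Reasoning: D(7) = (7-1)·[D(6) + D(5)] = 6·[265 + 44] = 1,854, which equals 1,854.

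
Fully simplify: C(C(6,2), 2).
105

C(6,2) = 15, then C(15, 2) = 105.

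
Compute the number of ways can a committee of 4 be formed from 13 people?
715

Solution: C(13,4) = 13! / (4! × (13-4)!)
         = 13! / (4! × 9!)
         = 715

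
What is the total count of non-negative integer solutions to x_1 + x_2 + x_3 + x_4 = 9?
220

C(9+4-1, 4-1) = 220.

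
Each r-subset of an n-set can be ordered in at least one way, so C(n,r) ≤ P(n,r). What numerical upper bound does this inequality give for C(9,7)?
181,440

Working:
P(9,7) = 9·8·7·6·5·4·3 = 181,440, so C(9,7) ≤ 181,440. (The bound is loose by a factor of 7! = 5,040: C(9,7) = 181,440/5,040 = 36.)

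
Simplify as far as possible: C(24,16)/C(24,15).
9/16

Working:
C(n,k+1)/C(n,k) = (n−k)/(k+1). Here (24−15)/(15+1) = 9/16 = 9/16.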